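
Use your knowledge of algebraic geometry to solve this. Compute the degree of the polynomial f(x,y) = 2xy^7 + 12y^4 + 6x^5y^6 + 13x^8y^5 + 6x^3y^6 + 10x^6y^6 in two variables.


Examine each term for its total degree (sum of exponents).
  Term '2xy^7' has total degree 1+7 = 8.
  Term '12y^4' has total degree 0+4 = 4.
  Term '6x^5y^6' has total degree 5+6 = 11.
  Term '13x^8y^5' has total degree 8+5 = 13.
  Term '6x^3y^6' has total degree 3+6 = 9.
  Term '10x^6y^6' has total degree 6+6 = 12.
The maximum total degree among all terms is 13.

13


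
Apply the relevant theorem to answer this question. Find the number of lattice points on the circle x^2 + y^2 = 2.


Systematically check integer values of x where x^2 <= 2.
For each valid x, check if 2 - x^2 is a perfect square.
x=1: 2 - 1 = 1, sqrt = 1 (valid)
Total integer solutions found: 4

4


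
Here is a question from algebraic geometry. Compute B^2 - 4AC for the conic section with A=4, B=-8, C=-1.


The discriminant of a conic Ax^2 + Bxy + Cy^2 + ... = 0 is B^2 - 4AC.
B^2 = (-8)^2 = 64
4AC = 4*4*(-1) = -16
Discriminant = 64 + 16 = 80

80


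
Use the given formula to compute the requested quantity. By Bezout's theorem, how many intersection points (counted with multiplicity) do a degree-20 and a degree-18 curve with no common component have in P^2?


Bezout's theorem states the intersection count equals the product of degrees.
Intersection count = 20 * 18 = 360

360


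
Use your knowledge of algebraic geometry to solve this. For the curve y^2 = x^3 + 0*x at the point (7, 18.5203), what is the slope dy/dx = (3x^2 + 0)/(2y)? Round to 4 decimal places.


Using implicit differentiation of y^2 = x^3 + 0*x:
2y * dy/dx = 3x^2 + 0
dy/dx = (3x^2 + 0)/(2y)
Numerator: 3*7^2 + 0 = 147
Denominator: 2*18.5203 = 37.0406
dy/dx = 147/37.0406 = 3.9686

3.9686


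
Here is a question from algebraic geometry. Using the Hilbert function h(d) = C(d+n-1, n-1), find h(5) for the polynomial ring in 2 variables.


The Hilbert function for the polynomial ring in 2 variables is:
h(d) = C(d+n-1, n-1)
h(5) = C(5+2-1, 2-1) = C(6, 1)
= 6! / (1! * 5!)
= 6

6


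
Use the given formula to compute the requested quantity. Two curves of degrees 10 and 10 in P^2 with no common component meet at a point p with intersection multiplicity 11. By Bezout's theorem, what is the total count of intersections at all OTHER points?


By Bezout's theorem, the total intersection number is d1 * d2.
Total = 10 * 10 = 100
Intersection multiplicity at p = 11
Remaining intersections = 100 - 11 = 89

89


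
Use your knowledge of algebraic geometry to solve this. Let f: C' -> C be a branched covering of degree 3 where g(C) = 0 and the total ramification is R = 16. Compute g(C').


Riemann-Hurwitz formula: 2g' - 2 = d(2g - 2) + R
Given: d = 3, g = 0, R = 16
2g' - 2 = 3*(2*0 - 2) + 16
2g' - 2 = 3*(-2) + 16
2g' - 2 = -6 + 16 = 10
2g' = 12
g' = 6

6


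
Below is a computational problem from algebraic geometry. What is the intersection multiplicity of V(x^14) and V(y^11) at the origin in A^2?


The intersection multiplicity of V(x^a) and V(y^b) at the origin is:
I(O; V(x^14), V(y^11)) = dim_k(k[x,y]/(x^14, y^11))
A basis for k[x,y]/(x^14, y^11) is the set of monomials x^i * y^j
where 0 <= i < 14 and 0 <= j < 11.
The number of such monomials is 14 * 11 = 154

154


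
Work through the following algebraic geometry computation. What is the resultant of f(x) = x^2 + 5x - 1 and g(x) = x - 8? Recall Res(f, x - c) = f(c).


For Res(f, x - c), we evaluate f at x = c.
f(8) = 8^2 + 5*8 - 1
= 64 + 40 - 1
= 104 - 1 = 103
Res(f, g) = 103

103


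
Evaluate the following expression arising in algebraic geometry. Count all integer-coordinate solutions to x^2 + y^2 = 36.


Systematically check integer values of x where x^2 <= 36.
For each valid x, check if 36 - x^2 is a perfect square.
x=0: 36 - 0 = 36, sqrt = 6 (valid)
x=6: 36 - 36 = 0, sqrt = 0 (valid)
Total integer solutions found: 4

4


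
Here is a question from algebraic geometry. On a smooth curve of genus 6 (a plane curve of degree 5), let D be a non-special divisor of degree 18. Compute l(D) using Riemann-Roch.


First, compute the genus of a smooth plane curve of degree 5:
g = (d-1)(d-2)/2 = (5-1)(5-2)/2 = 6
For a non-special divisor D (i.e., h^1(D) = 0), Riemann-Roch gives:
l(D) = deg(D) - g + 1
Since deg(D) = 18 >= 2g - 1 = 11, D is non-special.
l(D) = 18 - 6 + 1 = 13

13


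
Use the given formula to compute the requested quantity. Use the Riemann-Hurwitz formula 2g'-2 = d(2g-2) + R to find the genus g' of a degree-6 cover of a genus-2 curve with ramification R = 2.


Riemann-Hurwitz formula: 2g' - 2 = d(2g - 2) + R
Given: d = 6, g = 2, R = 2
2g' - 2 = 6*(2*2 - 2) + 2
2g' - 2 = 6*2 + 2
2g' - 2 = 12 + 2 = 14
2g' = 16
g' = 8

8


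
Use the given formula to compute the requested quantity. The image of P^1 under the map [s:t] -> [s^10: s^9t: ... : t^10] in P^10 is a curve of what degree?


The rational normal curve in P^10 is the image of P^1 under the 10-uple Veronese.
A general hyperplane in P^10 pulls back to a degree-10 form on P^1, which has 10 zeros,
so the curve meets a general hyperplane in 10 points. Degree = 10.

10


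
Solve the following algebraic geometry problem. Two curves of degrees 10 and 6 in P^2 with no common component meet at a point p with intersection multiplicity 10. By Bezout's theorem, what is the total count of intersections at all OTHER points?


By Bezout's theorem, the total intersection number is d1 * d2.
Total = 10 * 6 = 60
Intersection multiplicity at p = 10
Remaining intersections = 60 - 10 = 50

50


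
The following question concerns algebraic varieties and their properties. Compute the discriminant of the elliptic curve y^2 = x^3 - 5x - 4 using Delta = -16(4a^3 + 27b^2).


Compute each component:
4a^3 = 4*(-5)^3 = 4*(-125) = -500
27b^2 = 27*(-4)^2 = 27*16 = 432
4a^3 + 27b^2 = -500 + 432 = -68
Delta = -16*(-68) = 1088

1088


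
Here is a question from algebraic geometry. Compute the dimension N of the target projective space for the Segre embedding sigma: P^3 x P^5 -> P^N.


The Segre embedding maps P^m x P^n into P^N via
all products of coordinates from each factor.
N = (m+1)(n+1) - 1
N = (3+1)(5+1) - 1
N = 4*6 - 1
N = 24 - 1 = 23

23


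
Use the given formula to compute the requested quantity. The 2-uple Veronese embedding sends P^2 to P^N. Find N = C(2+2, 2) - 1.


The Veronese embedding v_d: P^n -> P^N maps each point to all
degree-d monomials in n+1 homogeneous coordinates.
N = C(n+d, d) - 1
N = C(2+2, 2) - 1
N = C(4, 2) - 1
C(4, 2) = 6
N = 6 - 1 = 5

5


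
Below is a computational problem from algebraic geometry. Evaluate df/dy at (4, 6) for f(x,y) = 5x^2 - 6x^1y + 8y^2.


df/dy = (-6)*x^1 + 2*8*y^1
At (4,6): (-6)*4^1 + 2*8*6^1
= -24 + 96
= 72

72


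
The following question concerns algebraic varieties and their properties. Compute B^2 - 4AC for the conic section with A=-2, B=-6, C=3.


The discriminant of a conic Ax^2 + Bxy + Cy^2 + ... = 0 is B^2 - 4AC.
B^2 = (-6)^2 = 36
4AC = 4*(-2)*3 = -24
Discriminant = 36 + 24 = 60

60


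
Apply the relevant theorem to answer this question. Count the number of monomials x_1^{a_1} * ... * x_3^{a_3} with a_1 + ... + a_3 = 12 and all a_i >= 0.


The number of degree-12 monomials in 3 variables is C(d+n-1, n-1).
= C(12+3-1, 3-1) = C(14, 2)
= 91

91


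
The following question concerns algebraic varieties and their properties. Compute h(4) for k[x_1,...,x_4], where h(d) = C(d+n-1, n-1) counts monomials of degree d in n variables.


The Hilbert function for the polynomial ring in 4 variables is:
h(d) = C(d+n-1, n-1)
h(4) = C(4+4-1, 4-1) = C(7, 3)
= 7! / (3! * 4!)
= 35

35


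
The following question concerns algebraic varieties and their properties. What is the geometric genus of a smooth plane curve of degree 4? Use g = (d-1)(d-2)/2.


Using the genus formula for smooth plane curves:
g = (d-1)(d-2)/2
g = (4-1)(4-2)/2
g = 3*2/2
g = 6/2 = 3

3


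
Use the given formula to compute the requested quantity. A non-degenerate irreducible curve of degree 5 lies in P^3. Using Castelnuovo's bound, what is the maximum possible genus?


Castelnuovo's bound: write d - 1 = m(r-1) + epsilon with 0 <= epsilon < r-1.
d - 1 = 5 - 1 = 4
r - 1 = 3 - 1 = 2
4 = 2*2 + 0, so m = 2, epsilon = 0
pi(d, r) = m(m-1)(r-1)/2 + m*epsilon
= 2*1*2/2 + 2*0
= 4/2 + 0
= 2 + 0 = 2

2


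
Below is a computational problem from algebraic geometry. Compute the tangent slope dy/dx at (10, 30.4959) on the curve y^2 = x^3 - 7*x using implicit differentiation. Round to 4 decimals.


Using implicit differentiation of y^2 = x^3 - 7*x:
2y * dy/dx = 3x^2 - 7
dy/dx = (3x^2 - 7)/(2y)
Numerator: 3*10^2 - 7 = 293
Denominator: 2*30.4959 = 60.9918
dy/dx = 293/60.9918 = 4.8039

4.8039


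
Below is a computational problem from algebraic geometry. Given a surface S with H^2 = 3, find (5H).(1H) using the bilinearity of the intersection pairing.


Using bilinearity of the intersection pairing on a surface S:
(aH).(bH) = ab * (H.H)
We have H^2 = 3.
D.E = (5H).(1H) = 5*1*3
= 5*3
= 15

15


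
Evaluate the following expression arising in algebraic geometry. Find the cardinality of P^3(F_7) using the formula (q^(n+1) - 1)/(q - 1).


P^3(F_7) has (q^(n+1) - 1)/(q - 1) points.
= 7^3 + 7^2 + 7^1 + 7^0
= 343 + 49 + 7 + 1
= 400

400


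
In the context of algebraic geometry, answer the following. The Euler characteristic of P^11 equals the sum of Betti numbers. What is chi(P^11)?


The complex projective space P^11 has one cell in each even real dimension 0, 2, ..., 22.
The cohomology groups are H^{2k}(P^11) = Z for k = 0,...,11, and 0 otherwise.
Euler characteristic = sum of Betti numbers = 1 per even-dimensional cohomology group.
chi(P^11) = 11 + 1 = 12

12


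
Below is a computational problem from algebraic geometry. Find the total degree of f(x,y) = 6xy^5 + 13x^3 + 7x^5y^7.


Examine each term for its total degree (sum of exponents).
  Term '6xy^5' has total degree 1+5 = 6.
  Term '13x^3' has total degree 3+0 = 3.
  Term '7x^5y^7' has total degree 5+7 = 12.
The maximum total degree among all terms is 12.

12


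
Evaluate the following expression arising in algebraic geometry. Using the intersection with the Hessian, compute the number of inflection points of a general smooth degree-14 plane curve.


For a general smooth plane curve C of degree d, the inflection points are
the intersection of C with its Hessian curve, which has degree 3(d-2).
By Bezout, the total intersection number is d * 3(d-2) = 14 * 36 = 504.
For a general curve every flex is ordinary, so each contributes
multiplicity 1 to C·Hess(C), and the number of distinct inflection
points is 3d(d-2).
Inflection points = 3*14*(14-2) = 3*14*12 = 504

504


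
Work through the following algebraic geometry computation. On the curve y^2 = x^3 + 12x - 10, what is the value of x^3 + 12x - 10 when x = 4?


Compute x^3 + 12x - 10 at x = 4:
x^3 = 4^3 = 64
12*x = 12*4 = 48
Sum: 64 + 48 - 10 = 102

102


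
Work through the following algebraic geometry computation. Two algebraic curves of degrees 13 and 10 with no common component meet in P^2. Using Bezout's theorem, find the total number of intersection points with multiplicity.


Bezout's theorem states the intersection count equals the product of degrees.
Intersection count = 13 * 10 = 130

130


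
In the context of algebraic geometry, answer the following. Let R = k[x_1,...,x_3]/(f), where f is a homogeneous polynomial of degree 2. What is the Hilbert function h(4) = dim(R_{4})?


For R = k[x_1,...,x_n]/(f) with f homogeneous of degree e:
The Hilbert series is (1 - t^e)/(1 - t)^n.
So h(d) = C(d+n-1, n-1) - C(d-e+n-1, n-1) for d >= e.
With n=3, e=2, d=4:
C(4+3-1, 3-1) = C(6, 2) = 15
C(4-2+3-1, 3-1) = C(4, 2) = 6
h(4) = 15 - 6 = 9

9


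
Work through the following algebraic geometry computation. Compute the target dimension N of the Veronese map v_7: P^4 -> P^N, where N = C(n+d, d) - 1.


The Veronese embedding v_d: P^n -> P^N maps each point to all
degree-d monomials in n+1 homogeneous coordinates.
N = C(n+d, d) - 1
N = C(4+7, 7) - 1
N = C(11, 7) - 1
C(11, 7) = 330
N = 330 - 1 = 329

329


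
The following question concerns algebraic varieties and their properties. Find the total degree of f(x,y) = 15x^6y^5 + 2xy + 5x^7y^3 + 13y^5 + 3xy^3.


Examine each term for its total degree (sum of exponents).
  Term '15x^6y^5' has total degree 6+5 = 11.
  Term '2xy' has total degree 1+1 = 2.
  Term '5x^7y^3' has total degree 7+3 = 10.
  Term '13y^5' has total degree 0+5 = 5.
  Term '3xy^3' has total degree 1+3 = 4.
The maximum total degree among all terms is 11.

11


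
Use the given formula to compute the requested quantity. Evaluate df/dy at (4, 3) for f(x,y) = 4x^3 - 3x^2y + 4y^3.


df/dy = (-3)*x^2 + 3*4*y^2
At (4,3): (-3)*4^2 + 3*4*3^2
= -48 + 108
= 60

60


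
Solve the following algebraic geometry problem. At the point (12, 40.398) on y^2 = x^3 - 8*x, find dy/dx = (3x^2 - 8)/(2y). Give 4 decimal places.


Using implicit differentiation of y^2 = x^3 - 8*x:
2y * dy/dx = 3x^2 - 8
dy/dx = (3x^2 - 8)/(2y)
Numerator: 3*12^2 - 8 = 424
Denominator: 2*40.398 = 80.796
dy/dx = 424/80.796 = 5.2478

5.2478


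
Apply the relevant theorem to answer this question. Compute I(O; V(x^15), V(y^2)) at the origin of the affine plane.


The intersection multiplicity of V(x^a) and V(y^b) at the origin is:
I(O; V(x^15), V(y^2)) = dim_k(k[x,y]/(x^15, y^2))
A basis for k[x,y]/(x^15, y^2) is the set of monomials x^i * y^j
where 0 <= i < 15 and 0 <= j < 2.
The number of such monomials is 15 * 2 = 30

30


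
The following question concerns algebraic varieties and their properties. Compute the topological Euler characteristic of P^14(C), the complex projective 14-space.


The complex projective space P^14 has one cell in each even real dimension 0, 2, ..., 28.
The cohomology groups are H^{2k}(P^14) = Z for k = 0,...,14, and 0 otherwise.
Euler characteristic = sum of Betti numbers = 1 per even-dimensional cohomology group.
chi(P^14) = 14 + 1 = 15

15


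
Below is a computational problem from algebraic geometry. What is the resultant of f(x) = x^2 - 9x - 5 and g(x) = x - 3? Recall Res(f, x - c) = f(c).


For Res(f, x - c), we evaluate f at x = c.
f(3) = 3^2 - 9*3 - 5
= 9 - 27 - 5
= -18 - 5 = -23
Res(f, g) = -23

-23


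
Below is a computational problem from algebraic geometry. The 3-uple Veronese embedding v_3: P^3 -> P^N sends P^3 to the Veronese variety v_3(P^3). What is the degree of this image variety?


The Veronese variety v_3(P^3) has degree d^r.
d^r = 3^3 = 27

27


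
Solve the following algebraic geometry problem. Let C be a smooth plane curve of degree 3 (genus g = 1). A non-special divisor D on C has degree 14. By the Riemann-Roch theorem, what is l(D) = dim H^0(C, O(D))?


First, compute the genus of a smooth plane curve of degree 3:
g = (d-1)(d-2)/2 = (3-1)(3-2)/2 = 1
For a non-special divisor D (i.e., h^1(D) = 0), Riemann-Roch gives:
l(D) = deg(D) - g + 1
Since deg(D) = 14 >= 2g - 1 = 1, D is non-special.
l(D) = 14 - 1 + 1 = 14

14


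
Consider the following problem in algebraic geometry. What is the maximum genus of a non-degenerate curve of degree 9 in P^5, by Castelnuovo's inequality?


Castelnuovo's bound: write d - 1 = m(r-1) + epsilon with 0 <= epsilon < r-1.
d - 1 = 9 - 1 = 8
r - 1 = 5 - 1 = 4
8 = 2*4 + 0, so m = 2, epsilon = 0
pi(d, r) = m(m-1)(r-1)/2 + m*epsilon
= 2*1*4/2 + 2*0
= 8/2 + 0
= 4 + 0 = 4

4


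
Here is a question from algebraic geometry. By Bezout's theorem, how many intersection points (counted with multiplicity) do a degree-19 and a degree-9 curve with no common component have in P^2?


Bezout's theorem states the intersection count equals the product of degrees.
Intersection count = 19 * 9 = 171

171


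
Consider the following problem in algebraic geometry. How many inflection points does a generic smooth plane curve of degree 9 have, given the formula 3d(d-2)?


For a general smooth plane curve C of degree d, the inflection points are
the intersection of C with its Hessian curve, which has degree 3(d-2).
By Bezout, the total intersection number is d * 3(d-2) = 9 * 21 = 189.
For a general curve every flex is ordinary, so each contributes
multiplicity 1 to C·Hess(C), and the number of distinct inflection
points is 3d(d-2).
Inflection points = 3*9*(9-2) = 3*9*7 = 189

189


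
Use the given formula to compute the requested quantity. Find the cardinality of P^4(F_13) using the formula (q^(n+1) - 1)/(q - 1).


P^4(F_13) has (q^(n+1) - 1)/(q - 1) points.
= 13^4 + 13^3 + 13^2 + 13^1 + 13^0
= 28561 + 2197 + 169 + 13 + 1
= 30941

30941


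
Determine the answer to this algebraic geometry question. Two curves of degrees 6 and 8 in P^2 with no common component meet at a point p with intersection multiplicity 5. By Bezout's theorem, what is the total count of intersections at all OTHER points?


By Bezout's theorem, the total intersection number is d1 * d2.
Total = 6 * 8 = 48
Intersection multiplicity at p = 5
Remaining intersections = 48 - 5 = 43

43


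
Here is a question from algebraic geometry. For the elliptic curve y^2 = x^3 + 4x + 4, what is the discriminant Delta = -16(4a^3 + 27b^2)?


Compute each component:
4a^3 = 4*4^3 = 4*64 = 256
27b^2 = 27*4^2 = 27*16 = 432
4a^3 + 27b^2 = 256 + 432 = 688
Delta = -16*688 = -11008

-11008


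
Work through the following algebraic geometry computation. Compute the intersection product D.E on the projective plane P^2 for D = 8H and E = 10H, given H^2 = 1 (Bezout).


Using bilinearity of the intersection pairing on the projective plane P^2:
(aH).(bH) = ab * (H.H)
We have H^2 = 1 (Bezout).
D.E = (8H).(10H) = 8*10*1
= 80*1
= 80

80


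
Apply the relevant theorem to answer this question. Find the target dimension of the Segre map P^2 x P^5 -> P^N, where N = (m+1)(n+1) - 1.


The Segre embedding maps P^m x P^n into P^N via
all products of coordinates from each factor.
N = (m+1)(n+1) - 1
N = (2+1)(5+1) - 1
N = 3*6 - 1
N = 18 - 1 = 17

17


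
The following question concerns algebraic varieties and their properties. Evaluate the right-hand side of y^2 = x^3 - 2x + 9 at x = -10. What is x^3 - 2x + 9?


Compute x^3 - 2x + 9 at x = -10:
x^3 = (-10)^3 = -1000
(-2)*x = (-2)*(-10) = 20
Sum: -1000 + 20 + 9 = -971

-971


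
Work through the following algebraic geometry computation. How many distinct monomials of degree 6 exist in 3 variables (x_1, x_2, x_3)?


The number of degree-6 monomials in 3 variables is C(d+n-1, n-1).
= C(6+3-1, 3-1) = C(8, 2)
= 28

28


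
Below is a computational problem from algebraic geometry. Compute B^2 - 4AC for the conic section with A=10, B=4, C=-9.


The discriminant of a conic Ax^2 + Bxy + Cy^2 + ... = 0 is B^2 - 4AC.
B^2 = 4^2 = 16
4AC = 4*10*(-9) = -360
Discriminant = 16 + 360 = 376

376


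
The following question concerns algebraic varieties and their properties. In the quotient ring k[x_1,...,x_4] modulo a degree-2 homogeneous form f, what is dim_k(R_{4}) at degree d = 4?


For R = k[x_1,...,x_n]/(f) with f homogeneous of degree e:
The Hilbert series is (1 - t^e)/(1 - t)^n.
So h(d) = C(d+n-1, n-1) - C(d-e+n-1, n-1) for d >= e.
With n=4, e=2, d=4:
C(4+4-1, 4-1) = C(7, 3) = 35
C(4-2+4-1, 4-1) = C(5, 3) = 10
h(4) = 35 - 10 = 25

25


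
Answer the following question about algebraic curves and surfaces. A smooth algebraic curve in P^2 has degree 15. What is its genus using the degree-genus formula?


Using the genus formula for smooth plane curves:
g = (d-1)(d-2)/2
g = (15-1)(15-2)/2
g = 14*13/2
g = 182/2 = 91

91


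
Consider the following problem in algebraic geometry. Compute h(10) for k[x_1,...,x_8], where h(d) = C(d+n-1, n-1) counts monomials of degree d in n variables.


The Hilbert function for the polynomial ring in 8 variables is:
h(d) = C(d+n-1, n-1)
h(10) = C(10+8-1, 8-1) = C(17, 7)
= 17! / (7! * 10!)
= 19448

19448


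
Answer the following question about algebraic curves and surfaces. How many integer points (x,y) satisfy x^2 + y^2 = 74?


Systematically check integer values of x where x^2 <= 74.
For each valid x, check if 74 - x^2 is a perfect square.
x=5: 74 - 25 = 49, sqrt = 7 (valid)
x=7: 74 - 49 = 25, sqrt = 5 (valid)
Total integer solutions found: 8

8


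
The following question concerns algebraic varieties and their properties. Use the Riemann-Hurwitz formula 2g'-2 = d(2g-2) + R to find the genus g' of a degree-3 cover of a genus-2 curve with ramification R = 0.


Riemann-Hurwitz formula: 2g' - 2 = d(2g - 2) + R
Given: d = 3, g = 2, R = 0
2g' - 2 = 3*(2*2 - 2) + 0
2g' - 2 = 3*2 + 0
2g' - 2 = 6 + 0 = 6
2g' = 8
g' = 4

4


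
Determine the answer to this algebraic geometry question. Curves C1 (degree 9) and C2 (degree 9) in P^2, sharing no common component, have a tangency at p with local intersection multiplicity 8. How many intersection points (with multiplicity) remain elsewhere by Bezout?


By Bezout's theorem, the total intersection number is d1 * d2.
Total = 9 * 9 = 81
Intersection multiplicity at p = 8
Remaining intersections = 81 - 8 = 73

73


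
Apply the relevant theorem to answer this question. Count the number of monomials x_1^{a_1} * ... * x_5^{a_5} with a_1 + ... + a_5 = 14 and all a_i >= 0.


The number of degree-14 monomials in 5 variables is C(d+n-1, n-1).
= C(14+5-1, 5-1) = C(18, 4)
= 3060

3060


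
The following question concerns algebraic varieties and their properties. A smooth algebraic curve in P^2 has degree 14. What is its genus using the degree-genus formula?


Using the genus formula for smooth plane curves:
g = (d-1)(d-2)/2
g = (14-1)(14-2)/2
g = 13*12/2
g = 156/2 = 78

78


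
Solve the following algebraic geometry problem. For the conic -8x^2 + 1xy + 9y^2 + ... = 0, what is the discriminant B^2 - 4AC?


The discriminant of a conic Ax^2 + Bxy + Cy^2 + ... = 0 is B^2 - 4AC.
B^2 = 1^2 = 1
4AC = 4*(-8)*9 = -288
Discriminant = 1 + 288 = 289

289


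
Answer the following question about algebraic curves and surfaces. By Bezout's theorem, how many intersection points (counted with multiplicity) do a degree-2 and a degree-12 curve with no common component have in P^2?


Bezout's theorem states the intersection count equals the product of degrees.
Intersection count = 2 * 12 = 24

24


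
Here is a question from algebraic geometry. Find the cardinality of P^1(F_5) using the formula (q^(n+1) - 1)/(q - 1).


P^1(F_5) has (q^(n+1) - 1)/(q - 1) points.
= 5^1 + 5^0
= 5 + 1
= 6

6


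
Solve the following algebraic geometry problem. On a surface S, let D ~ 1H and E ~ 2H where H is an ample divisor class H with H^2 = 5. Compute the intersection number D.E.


Using bilinearity of the intersection pairing on a surface S:
(aH).(bH) = ab * (H.H)
We have H^2 = 5.
D.E = (1H).(2H) = 1*2*5
= 2*5
= 10

10


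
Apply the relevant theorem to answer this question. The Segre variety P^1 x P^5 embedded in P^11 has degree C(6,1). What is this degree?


The degree of the Segre variety P^1 x P^5 is C(m+n, m).
= C(6, 1)
= 6

6


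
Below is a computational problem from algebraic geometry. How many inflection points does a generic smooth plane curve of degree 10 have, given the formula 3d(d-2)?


For a general smooth plane curve C of degree d, the inflection points are
the intersection of C with its Hessian curve, which has degree 3(d-2).
By Bezout, the total intersection number is d * 3(d-2) = 10 * 24 = 240.
For a general curve every flex is ordinary, so each contributes
multiplicity 1 to C·Hess(C), and the number of distinct inflection
points is 3d(d-2).
Inflection points = 3*10*(10-2) = 3*10*8 = 240

240


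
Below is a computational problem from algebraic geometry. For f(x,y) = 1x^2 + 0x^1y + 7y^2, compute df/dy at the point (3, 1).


df/dy = 0*x^1 + 2*7*y^1
At (3,1): 0*3^1 + 2*7*1^1
= 0 + 14
= 14

14


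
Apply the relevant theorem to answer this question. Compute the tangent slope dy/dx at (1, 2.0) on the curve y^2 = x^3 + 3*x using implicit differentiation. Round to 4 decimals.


Using implicit differentiation of y^2 = x^3 + 3*x:
2y * dy/dx = 3x^2 + 3
dy/dx = (3x^2 + 3)/(2y)
Numerator: 3*1^2 + 3 = 6
Denominator: 2*2.0 = 4.0
dy/dx = 6/4.0 = 1.5000

1.5000


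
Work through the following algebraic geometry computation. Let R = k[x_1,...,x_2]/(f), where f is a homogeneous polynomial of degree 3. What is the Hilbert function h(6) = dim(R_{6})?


For R = k[x_1,...,x_n]/(f) with f homogeneous of degree e:
The Hilbert series is (1 - t^e)/(1 - t)^n.
So h(d) = C(d+n-1, n-1) - C(d-e+n-1, n-1) for d >= e.
With n=2, e=3, d=6:
C(6+2-1, 2-1) = C(7, 1) = 7
C(6-3+2-1, 2-1) = C(4, 1) = 4
h(6) = 7 - 4 = 3

3


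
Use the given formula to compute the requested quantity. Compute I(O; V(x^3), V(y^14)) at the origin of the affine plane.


The intersection multiplicity of V(x^a) and V(y^b) at the origin is:
I(O; V(x^3), V(y^14)) = dim_k(k[x,y]/(x^3, y^14))
A basis for k[x,y]/(x^3, y^14) is the set of monomials x^i * y^j
where 0 <= i < 3 and 0 <= j < 14.
The number of such monomials is 3 * 14 = 42

42


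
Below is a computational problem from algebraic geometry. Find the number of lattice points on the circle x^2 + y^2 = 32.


Systematically check integer values of x where x^2 <= 32.
For each valid x, check if 32 - x^2 is a perfect square.
x=4: 32 - 16 = 16, sqrt = 4 (valid)
Total integer solutions found: 4

4


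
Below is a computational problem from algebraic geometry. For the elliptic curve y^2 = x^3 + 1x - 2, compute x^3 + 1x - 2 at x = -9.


Compute x^3 + 1x - 2 at x = -9:
x^3 = (-9)^3 = -729
1*x = 1*(-9) = -9
Sum: -729 - 9 - 2 = -740

-740


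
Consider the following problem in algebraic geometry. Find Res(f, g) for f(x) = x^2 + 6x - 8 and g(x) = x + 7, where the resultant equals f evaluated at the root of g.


For Res(f, x - c), we evaluate f at x = c.
f(-7) = (-7)^2 + 6*(-7) - 8
= 49 - 42 - 8
= 7 - 8 = -1
Res(f, g) = -1

-1


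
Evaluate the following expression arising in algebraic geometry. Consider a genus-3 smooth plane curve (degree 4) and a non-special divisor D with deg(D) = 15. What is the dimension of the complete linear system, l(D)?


First, compute the genus of a smooth plane curve of degree 4:
g = (d-1)(d-2)/2 = (4-1)(4-2)/2 = 3
For a non-special divisor D (i.e., h^1(D) = 0), Riemann-Roch gives:
l(D) = deg(D) - g + 1
Since deg(D) = 15 >= 2g - 1 = 5, D is non-special.
l(D) = 15 - 3 + 1 = 13

13


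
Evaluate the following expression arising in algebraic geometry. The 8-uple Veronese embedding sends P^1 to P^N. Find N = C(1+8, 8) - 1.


The Veronese embedding v_d: P^n -> P^N maps each point to all
degree-d monomials in n+1 homogeneous coordinates.
N = C(n+d, d) - 1
N = C(1+8, 8) - 1
N = C(9, 8) - 1
C(9, 8) = 9
N = 9 - 1 = 8

8


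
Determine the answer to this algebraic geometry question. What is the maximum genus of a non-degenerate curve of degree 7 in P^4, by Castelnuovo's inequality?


Castelnuovo's bound: write d - 1 = m(r-1) + epsilon with 0 <= epsilon < r-1.
d - 1 = 7 - 1 = 6
r - 1 = 4 - 1 = 3
6 = 2*3 + 0, so m = 2, epsilon = 0
pi(d, r) = m(m-1)(r-1)/2 + m*epsilon
= 2*1*3/2 + 2*0
= 6/2 + 0
= 3 + 0 = 3

3


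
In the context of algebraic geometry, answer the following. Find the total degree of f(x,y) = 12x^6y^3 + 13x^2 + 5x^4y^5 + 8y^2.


Examine each term for its total degree (sum of exponents).
  Term '12x^6y^3' has total degree 6+3 = 9.
  Term '13x^2' has total degree 2+0 = 2.
  Term '5x^4y^5' has total degree 4+5 = 9.
  Term '8y^2' has total degree 0+2 = 2.
The maximum total degree among all terms is 9.

9


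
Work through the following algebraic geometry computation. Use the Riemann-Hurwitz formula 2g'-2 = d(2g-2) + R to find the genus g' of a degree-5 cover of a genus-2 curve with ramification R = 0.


Riemann-Hurwitz formula: 2g' - 2 = d(2g - 2) + R
Given: d = 5, g = 2, R = 0
2g' - 2 = 5*(2*2 - 2) + 0
2g' - 2 = 5*2 + 0
2g' - 2 = 10 + 0 = 10
2g' = 12
g' = 6

6


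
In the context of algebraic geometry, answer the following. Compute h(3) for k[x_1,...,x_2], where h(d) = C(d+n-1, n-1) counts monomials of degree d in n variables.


The Hilbert function for the polynomial ring in 2 variables is:
h(d) = C(d+n-1, n-1)
h(3) = C(3+2-1, 2-1) = C(4, 1)
= 4! / (1! * 3!)
= 4

4


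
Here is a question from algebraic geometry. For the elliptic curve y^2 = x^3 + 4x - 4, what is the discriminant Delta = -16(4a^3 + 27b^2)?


Compute each component:
4a^3 = 4*4^3 = 4*64 = 256
27b^2 = 27*(-4)^2 = 27*16 = 432
4a^3 + 27b^2 = 256 + 432 = 688
Delta = -16*688 = -11008

-11008


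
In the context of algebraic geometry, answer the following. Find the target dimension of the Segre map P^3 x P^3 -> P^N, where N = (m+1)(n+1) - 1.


The Segre embedding maps P^m x P^n into P^N via
all products of coordinates from each factor.
N = (m+1)(n+1) - 1
N = (3+1)(3+1) - 1
N = 4*4 - 1
N = 16 - 1 = 15

15


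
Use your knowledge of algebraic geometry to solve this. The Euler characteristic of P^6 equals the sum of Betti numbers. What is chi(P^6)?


The complex projective space P^6 has one cell in each even real dimension 0, 2, ..., 12.
The cohomology groups are H^{2k}(P^6) = Z for k = 0,...,6, and 0 otherwise.
Euler characteristic = sum of Betti numbers = 1 per even-dimensional cohomology group.
chi(P^6) = 6 + 1 = 7

7


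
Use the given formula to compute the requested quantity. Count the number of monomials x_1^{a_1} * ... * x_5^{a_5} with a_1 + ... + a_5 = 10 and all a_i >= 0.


The number of degree-10 monomials in 5 variables is C(d+n-1, n-1).
= C(10+5-1, 5-1) = C(14, 4)
= 1001

1001


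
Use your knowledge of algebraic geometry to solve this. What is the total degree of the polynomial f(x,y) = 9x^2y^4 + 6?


Examine each term for its total degree (sum of exponents).
  Term '9x^2y^4' has total degree 2+4 = 6.
  Term '6' has total degree 0+0 = 0.
The maximum total degree among all terms is 6.

6


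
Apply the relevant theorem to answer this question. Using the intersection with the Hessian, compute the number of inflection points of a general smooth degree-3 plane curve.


For a general smooth plane curve C of degree d, the inflection points are
the intersection of C with its Hessian curve, which has degree 3(d-2).
By Bezout, the total intersection number is d * 3(d-2) = 3 * 3 = 9.
For a general curve every flex is ordinary, so each contributes
multiplicity 1 to C·Hess(C), and the number of distinct inflection
points is 3d(d-2).
Inflection points = 3*3*(3-2) = 3*3*1 = 9

9


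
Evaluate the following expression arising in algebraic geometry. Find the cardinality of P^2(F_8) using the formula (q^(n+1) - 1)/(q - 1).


P^2(F_8) has (q^(n+1) - 1)/(q - 1) points.
= 8^2 + 8^1 + 8^0
= 64 + 8 + 1
= 73

73


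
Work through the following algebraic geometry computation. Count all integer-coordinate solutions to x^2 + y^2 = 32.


Systematically check integer values of x where x^2 <= 32.
For each valid x, check if 32 - x^2 is a perfect square.
x=4: 32 - 16 = 16, sqrt = 4 (valid)
Total integer solutions found: 4

4


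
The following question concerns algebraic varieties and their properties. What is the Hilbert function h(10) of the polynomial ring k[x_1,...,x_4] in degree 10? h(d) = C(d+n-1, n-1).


The Hilbert function for the polynomial ring in 4 variables is:
h(d) = C(d+n-1, n-1)
h(10) = C(10+4-1, 4-1) = C(13, 3)
= 13! / (3! * 10!)
= 286

286


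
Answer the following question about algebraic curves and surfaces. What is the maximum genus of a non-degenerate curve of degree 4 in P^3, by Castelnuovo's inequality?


Castelnuovo's bound: write d - 1 = m(r-1) + epsilon with 0 <= epsilon < r-1.
d - 1 = 4 - 1 = 3
r - 1 = 3 - 1 = 2
3 = 1*2 + 1, so m = 1, epsilon = 1
pi(d, r) = m(m-1)(r-1)/2 + m*epsilon
= 1*0*2/2 + 1*1
= 0/2 + 1
= 0 + 1 = 1

1


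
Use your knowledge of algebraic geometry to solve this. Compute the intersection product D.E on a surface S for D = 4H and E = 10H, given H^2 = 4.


Using bilinearity of the intersection pairing on a surface S:
(aH).(bH) = ab * (H.H)
We have H^2 = 4.
D.E = (4H).(10H) = 4*10*4
= 40*4
= 160

160


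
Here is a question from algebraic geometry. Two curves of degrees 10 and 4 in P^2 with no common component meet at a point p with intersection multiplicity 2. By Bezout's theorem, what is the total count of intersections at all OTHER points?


By Bezout's theorem, the total intersection number is d1 * d2.
Total = 10 * 4 = 40
Intersection multiplicity at p = 2
Remaining intersections = 40 - 2 = 38

38


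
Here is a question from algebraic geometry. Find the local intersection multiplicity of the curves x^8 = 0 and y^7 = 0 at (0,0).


The intersection multiplicity of V(x^a) and V(y^b) at the origin is:
I(O; V(x^8), V(y^7)) = dim_k(k[x,y]/(x^8, y^7))
A basis for k[x,y]/(x^8, y^7) is the set of monomials x^i * y^j
where 0 <= i < 8 and 0 <= j < 7.
The number of such monomials is 8 * 7 = 56

56


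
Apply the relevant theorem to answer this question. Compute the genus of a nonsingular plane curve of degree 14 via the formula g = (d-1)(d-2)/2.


Using the genus formula for smooth plane curves:
g = (d-1)(d-2)/2
g = (14-1)(14-2)/2
g = 13*12/2
g = 156/2 = 78

78


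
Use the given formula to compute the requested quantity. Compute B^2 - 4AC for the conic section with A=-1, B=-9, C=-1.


The discriminant of a conic Ax^2 + Bxy + Cy^2 + ... = 0 is B^2 - 4AC.
B^2 = (-9)^2 = 81
4AC = 4*(-1)*(-1) = 4
Discriminant = 81 - 4 = 77

77


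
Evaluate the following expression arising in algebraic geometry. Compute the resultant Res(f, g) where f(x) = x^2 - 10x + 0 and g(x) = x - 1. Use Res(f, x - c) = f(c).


For Res(f, x - c), we evaluate f at x = c.
f(1) = 1^2 - 10*1 + 0
= 1 - 10 + 0
= -9 + 0 = -9
Res(f, g) = -9

-9


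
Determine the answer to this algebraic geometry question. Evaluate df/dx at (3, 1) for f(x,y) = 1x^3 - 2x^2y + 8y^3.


df/dx = 3*1*x^2 + 2*(-2)*x^1*y
At (3,1): 3*1*3^2 + 2*(-2)*3^1*1
= 27 - 12
= 15

15


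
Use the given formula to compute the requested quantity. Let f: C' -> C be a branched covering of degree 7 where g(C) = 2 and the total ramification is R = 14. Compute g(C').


Riemann-Hurwitz formula: 2g' - 2 = d(2g - 2) + R
Given: d = 7, g = 2, R = 14
2g' - 2 = 7*(2*2 - 2) + 14
2g' - 2 = 7*2 + 14
2g' - 2 = 14 + 14 = 28
2g' = 30
g' = 15

15


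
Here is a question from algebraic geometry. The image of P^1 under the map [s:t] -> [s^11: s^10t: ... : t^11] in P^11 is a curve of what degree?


The rational normal curve in P^11 is the image of P^1 under the 11-uple Veronese.
A general hyperplane in P^11 pulls back to a degree-11 form on P^1, which has 11 zeros,
so the curve meets a general hyperplane in 11 points. Degree = 11.

11


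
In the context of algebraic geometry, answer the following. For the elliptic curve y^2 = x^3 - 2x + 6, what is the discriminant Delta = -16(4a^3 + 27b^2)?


Compute each component:
4a^3 = 4*(-2)^3 = 4*(-8) = -32
27b^2 = 27*6^2 = 27*36 = 972
4a^3 + 27b^2 = -32 + 972 = 940
Delta = -16*940 = -15040

-15040


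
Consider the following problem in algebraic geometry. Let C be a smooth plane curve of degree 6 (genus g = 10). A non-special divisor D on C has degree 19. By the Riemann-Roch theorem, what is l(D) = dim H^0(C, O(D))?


First, compute the genus of a smooth plane curve of degree 6:
g = (d-1)(d-2)/2 = (6-1)(6-2)/2 = 10
For a non-special divisor D (i.e., h^1(D) = 0), Riemann-Roch gives:
l(D) = deg(D) - g + 1
Since deg(D) = 19 >= 2g - 1 = 19, D is non-special.
l(D) = 19 - 10 + 1 = 10

10


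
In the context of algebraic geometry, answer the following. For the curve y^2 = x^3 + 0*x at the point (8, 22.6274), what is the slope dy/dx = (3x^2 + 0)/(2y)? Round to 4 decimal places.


Using implicit differentiation of y^2 = x^3 + 0*x:
2y * dy/dx = 3x^2 + 0
dy/dx = (3x^2 + 0)/(2y)
Numerator: 3*8^2 + 0 = 192
Denominator: 2*22.6274 = 45.2548
dy/dx = 192/45.2548 = 4.2426

4.2426


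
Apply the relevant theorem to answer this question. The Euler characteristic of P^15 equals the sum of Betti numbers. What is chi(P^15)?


The complex projective space P^15 has one cell in each even real dimension 0, 2, ..., 30.
The cohomology groups are H^{2k}(P^15) = Z for k = 0,...,15, and 0 otherwise.
Euler characteristic = sum of Betti numbers = 1 per even-dimensional cohomology group.
chi(P^15) = 15 + 1 = 16

16


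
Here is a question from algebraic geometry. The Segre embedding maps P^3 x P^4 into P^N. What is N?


The Segre embedding maps P^m x P^n into P^N via
all products of coordinates from each factor.
N = (m+1)(n+1) - 1
N = (3+1)(4+1) - 1
N = 4*5 - 1
N = 20 - 1 = 19

19


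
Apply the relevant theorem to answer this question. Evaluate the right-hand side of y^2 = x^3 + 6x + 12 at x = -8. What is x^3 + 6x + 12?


Compute x^3 + 6x + 12 at x = -8:
x^3 = (-8)^3 = -512
6*x = 6*(-8) = -48
Sum: -512 - 48 + 12 = -548

-548


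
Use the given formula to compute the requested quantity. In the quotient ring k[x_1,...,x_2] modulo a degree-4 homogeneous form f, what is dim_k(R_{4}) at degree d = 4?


For R = k[x_1,...,x_n]/(f) with f homogeneous of degree e:
The Hilbert series is (1 - t^e)/(1 - t)^n.
So h(d) = C(d+n-1, n-1) - C(d-e+n-1, n-1) for d >= e.
With n=2, e=4, d=4:
C(4+2-1, 2-1) = C(5, 1) = 5
C(4-4+2-1, 2-1) = C(1, 1) = 1
h(4) = 5 - 1 = 4

4


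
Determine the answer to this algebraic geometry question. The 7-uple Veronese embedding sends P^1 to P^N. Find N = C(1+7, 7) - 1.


The Veronese embedding v_d: P^n -> P^N maps each point to all
degree-d monomials in n+1 homogeneous coordinates.
N = C(n+d, d) - 1
N = C(1+7, 7) - 1
N = C(8, 7) - 1
C(8, 7) = 8
N = 8 - 1 = 7

7


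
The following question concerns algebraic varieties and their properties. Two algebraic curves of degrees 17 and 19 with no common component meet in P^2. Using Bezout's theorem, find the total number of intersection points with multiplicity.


Bezout's theorem states the intersection count equals the product of degrees.
Intersection count = 17 * 19 = 323

323


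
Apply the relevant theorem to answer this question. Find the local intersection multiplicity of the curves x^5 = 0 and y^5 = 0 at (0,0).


The intersection multiplicity of V(x^a) and V(y^b) at the origin is:
I(O; V(x^5), V(y^5)) = dim_k(k[x,y]/(x^5, y^5))
A basis for k[x,y]/(x^5, y^5) is the set of monomials x^i * y^j
where 0 <= i < 5 and 0 <= j < 5.
The number of such monomials is 5 * 5 = 25

25


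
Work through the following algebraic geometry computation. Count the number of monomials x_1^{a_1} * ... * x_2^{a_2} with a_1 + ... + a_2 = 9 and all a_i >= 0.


The number of degree-9 monomials in 2 variables is C(d+n-1, n-1).
= C(9+2-1, 2-1) = C(10, 1)
= 10

10


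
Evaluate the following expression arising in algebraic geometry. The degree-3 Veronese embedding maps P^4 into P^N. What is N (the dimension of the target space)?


The Veronese embedding v_d: P^n -> P^N maps each point to all
degree-d monomials in n+1 homogeneous coordinates.
N = C(n+d, d) - 1
N = C(4+3, 3) - 1
N = C(7, 3) - 1
C(7, 3) = 35
N = 35 - 1 = 34

34


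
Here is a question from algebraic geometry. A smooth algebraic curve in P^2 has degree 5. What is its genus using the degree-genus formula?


Using the genus formula for smooth plane curves:
g = (d-1)(d-2)/2
g = (5-1)(5-2)/2
g = 4*3/2
g = 12/2 = 6

6


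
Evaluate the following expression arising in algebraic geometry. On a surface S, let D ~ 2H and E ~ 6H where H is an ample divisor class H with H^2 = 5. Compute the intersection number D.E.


Using bilinearity of the intersection pairing on a surface S:
(aH).(bH) = ab * (H.H)
We have H^2 = 5.
D.E = (2H).(6H) = 2*6*5
= 12*5
= 60

60


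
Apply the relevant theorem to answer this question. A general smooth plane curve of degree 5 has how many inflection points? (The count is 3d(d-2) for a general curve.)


For a general smooth plane curve C of degree d, the inflection points are
the intersection of C with its Hessian curve, which has degree 3(d-2).
By Bezout, the total intersection number is d * 3(d-2) = 5 * 9 = 45.
For a general curve every flex is ordinary, so each contributes
multiplicity 1 to C·Hess(C), and the number of distinct inflection
points is 3d(d-2).
Inflection points = 3*5*(5-2) = 3*5*3 = 45

45
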